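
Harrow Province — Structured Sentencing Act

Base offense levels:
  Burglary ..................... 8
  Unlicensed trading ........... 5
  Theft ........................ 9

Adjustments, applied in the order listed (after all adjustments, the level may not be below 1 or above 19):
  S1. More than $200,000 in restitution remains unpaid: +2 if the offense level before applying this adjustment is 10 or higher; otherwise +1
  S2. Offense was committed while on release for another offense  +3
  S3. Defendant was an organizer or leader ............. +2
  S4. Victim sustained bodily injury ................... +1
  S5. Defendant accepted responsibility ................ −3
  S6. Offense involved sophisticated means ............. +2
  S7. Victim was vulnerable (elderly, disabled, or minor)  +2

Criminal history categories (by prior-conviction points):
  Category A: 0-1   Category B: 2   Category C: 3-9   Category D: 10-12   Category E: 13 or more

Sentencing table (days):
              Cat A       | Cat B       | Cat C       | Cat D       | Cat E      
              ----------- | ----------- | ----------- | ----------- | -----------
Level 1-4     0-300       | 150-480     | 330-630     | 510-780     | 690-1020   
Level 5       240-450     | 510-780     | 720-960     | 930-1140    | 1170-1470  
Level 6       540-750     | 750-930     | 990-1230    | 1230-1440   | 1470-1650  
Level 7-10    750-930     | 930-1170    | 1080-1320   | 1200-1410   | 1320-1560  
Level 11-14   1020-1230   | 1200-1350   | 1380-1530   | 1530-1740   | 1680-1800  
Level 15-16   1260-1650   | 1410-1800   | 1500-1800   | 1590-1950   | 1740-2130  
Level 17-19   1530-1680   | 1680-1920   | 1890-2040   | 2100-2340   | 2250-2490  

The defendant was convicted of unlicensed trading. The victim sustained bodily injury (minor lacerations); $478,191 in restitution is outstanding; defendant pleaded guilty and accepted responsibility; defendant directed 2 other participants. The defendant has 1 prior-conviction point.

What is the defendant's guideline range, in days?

Base offense level for unlicensed trading: 5.
S1 applies (level before this adjustment is 5 < 10, so +1): 5 + 1 = 6.
S2 does not apply.
S3 applies: 6 + 2 = 8.
S4 applies: 8 + 1 = 9.
S5 applies: 9 − 3 = 6.
S7 does not apply.
Final offense level: 6.
Criminal history: 1 prior point → Category A (0-1).
Level 6 falls in the 6 band.
Grid: Level 6 × Category A = 540-750 days.

540-750 days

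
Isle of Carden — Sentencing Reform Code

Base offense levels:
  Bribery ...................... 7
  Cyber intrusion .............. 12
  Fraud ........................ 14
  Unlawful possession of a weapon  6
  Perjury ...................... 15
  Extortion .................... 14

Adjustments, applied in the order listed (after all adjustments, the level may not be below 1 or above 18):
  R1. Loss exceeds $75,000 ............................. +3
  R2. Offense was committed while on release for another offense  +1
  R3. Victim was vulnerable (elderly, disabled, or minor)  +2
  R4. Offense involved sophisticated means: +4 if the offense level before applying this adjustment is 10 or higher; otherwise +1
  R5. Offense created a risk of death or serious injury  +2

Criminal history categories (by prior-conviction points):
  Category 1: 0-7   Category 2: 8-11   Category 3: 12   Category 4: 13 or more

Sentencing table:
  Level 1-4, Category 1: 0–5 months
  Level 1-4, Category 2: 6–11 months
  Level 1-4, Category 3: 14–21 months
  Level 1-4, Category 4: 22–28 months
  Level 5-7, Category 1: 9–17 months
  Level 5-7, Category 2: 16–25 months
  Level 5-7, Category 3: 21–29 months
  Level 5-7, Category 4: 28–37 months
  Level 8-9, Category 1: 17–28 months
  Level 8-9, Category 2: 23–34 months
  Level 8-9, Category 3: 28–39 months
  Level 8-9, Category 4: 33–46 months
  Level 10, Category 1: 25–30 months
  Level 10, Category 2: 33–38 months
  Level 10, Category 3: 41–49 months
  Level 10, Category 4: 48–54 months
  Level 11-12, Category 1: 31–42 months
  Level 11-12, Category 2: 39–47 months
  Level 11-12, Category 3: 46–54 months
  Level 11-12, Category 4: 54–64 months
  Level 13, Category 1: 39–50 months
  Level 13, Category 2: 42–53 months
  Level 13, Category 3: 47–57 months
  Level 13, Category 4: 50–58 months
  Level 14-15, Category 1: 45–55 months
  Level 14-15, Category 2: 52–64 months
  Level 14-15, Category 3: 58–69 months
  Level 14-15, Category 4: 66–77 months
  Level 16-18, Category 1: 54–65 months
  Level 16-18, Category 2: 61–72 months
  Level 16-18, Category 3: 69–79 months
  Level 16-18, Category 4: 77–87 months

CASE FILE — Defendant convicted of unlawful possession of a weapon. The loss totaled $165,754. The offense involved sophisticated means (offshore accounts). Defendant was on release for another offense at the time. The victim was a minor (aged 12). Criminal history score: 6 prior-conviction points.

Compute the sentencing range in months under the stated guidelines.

Base offense level for unlawful possession of a weapon: 6.
R1 applies: 6 + 3 = 9.
R2 applies: 9 + 1 = 10.
R3 applies: 10 + 2 = 12.
R4 applies (level before this adjustment is 12 ≥ 10, so +4): 12 + 4 = 16.
R5 does not apply.
Final offense level: 16.
Criminal history: 6 prior points → Category 1 (0-7).
Level 16 falls in the 16-18 band.
Grid: Level 16-18 × Category 1 = 54-65 months.

54-65 months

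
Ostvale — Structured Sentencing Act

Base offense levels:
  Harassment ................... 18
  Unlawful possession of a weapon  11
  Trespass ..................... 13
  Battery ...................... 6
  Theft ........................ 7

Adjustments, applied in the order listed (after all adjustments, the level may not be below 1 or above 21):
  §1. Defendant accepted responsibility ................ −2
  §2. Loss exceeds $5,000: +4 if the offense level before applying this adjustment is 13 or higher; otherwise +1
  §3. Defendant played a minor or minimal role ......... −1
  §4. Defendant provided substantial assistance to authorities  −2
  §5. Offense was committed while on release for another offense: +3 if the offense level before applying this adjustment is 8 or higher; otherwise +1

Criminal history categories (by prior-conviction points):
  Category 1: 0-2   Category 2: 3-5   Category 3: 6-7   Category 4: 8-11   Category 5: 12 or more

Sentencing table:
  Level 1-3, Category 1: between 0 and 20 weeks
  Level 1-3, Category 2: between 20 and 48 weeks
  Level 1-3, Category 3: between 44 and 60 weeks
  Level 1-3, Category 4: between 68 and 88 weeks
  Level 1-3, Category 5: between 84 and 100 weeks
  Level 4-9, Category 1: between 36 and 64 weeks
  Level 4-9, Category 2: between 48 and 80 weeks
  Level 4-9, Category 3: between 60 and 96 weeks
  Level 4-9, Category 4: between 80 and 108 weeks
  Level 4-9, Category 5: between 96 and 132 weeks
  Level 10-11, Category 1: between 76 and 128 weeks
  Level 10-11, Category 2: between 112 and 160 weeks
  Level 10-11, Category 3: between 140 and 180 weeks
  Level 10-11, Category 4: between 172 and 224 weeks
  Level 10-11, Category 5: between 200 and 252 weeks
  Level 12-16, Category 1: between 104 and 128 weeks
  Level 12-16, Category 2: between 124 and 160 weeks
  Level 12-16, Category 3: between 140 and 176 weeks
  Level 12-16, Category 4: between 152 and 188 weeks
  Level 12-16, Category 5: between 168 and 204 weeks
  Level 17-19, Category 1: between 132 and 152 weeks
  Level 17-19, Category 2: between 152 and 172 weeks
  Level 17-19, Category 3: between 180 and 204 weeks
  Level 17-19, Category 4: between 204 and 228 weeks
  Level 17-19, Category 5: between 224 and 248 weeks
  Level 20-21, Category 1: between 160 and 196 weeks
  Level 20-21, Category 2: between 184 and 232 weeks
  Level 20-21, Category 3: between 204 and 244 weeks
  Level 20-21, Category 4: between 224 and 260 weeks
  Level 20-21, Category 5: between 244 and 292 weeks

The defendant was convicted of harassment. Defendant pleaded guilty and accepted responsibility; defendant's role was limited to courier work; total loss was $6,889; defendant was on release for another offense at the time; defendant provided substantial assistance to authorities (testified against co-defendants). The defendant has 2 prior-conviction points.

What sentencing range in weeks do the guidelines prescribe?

Base offense level for harassment: 18.
§1 applies: 18 − 2 = 16.
§2 applies (level before this adjustment is 16 ≥ 13, so +4): 16 + 4 = 20.
§3 applies: 20 − 1 = 19.
§4 applies: 19 − 2 = 17.
§5 applies (level before this adjustment is 17 ≥ 8, so +3): 17 + 3 = 20.
Final offense level: 20.
Criminal history: 2 prior points → Category 1 (0-2).
Level 20 falls in the 20-21 band.
Grid: Level 20-21 × Category 1 = 160-196 weeks.

160-196 weeks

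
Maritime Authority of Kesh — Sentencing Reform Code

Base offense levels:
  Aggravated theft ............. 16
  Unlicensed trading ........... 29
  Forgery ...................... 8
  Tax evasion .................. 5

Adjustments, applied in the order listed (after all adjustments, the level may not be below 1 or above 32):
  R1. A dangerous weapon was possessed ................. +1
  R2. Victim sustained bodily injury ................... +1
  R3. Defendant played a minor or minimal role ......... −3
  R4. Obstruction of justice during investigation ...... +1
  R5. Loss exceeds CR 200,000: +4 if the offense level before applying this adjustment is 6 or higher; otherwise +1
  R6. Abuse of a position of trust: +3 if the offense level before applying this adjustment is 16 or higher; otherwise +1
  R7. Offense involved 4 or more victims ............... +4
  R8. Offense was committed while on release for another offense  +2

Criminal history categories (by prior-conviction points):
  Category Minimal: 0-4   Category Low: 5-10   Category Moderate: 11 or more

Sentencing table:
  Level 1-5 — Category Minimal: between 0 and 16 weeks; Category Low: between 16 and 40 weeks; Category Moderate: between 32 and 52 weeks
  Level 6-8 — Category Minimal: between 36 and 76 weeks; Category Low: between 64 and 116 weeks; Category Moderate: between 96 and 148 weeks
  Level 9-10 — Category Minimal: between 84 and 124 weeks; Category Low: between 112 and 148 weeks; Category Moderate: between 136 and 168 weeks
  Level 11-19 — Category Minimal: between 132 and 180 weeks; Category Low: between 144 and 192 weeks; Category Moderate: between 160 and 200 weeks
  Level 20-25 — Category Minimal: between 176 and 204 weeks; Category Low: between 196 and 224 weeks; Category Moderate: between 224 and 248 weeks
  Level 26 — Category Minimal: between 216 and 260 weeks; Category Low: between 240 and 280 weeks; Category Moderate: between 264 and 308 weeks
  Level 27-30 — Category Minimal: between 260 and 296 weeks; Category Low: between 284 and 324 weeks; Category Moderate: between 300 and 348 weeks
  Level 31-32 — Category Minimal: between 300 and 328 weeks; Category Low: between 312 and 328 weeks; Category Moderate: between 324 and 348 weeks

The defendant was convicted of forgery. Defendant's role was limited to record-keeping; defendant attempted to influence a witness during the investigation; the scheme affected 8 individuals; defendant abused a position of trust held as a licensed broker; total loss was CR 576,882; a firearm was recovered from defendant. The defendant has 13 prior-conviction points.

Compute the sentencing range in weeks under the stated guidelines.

Base offense level for forgery: 8.
R1 applies: 8 + 1 = 9.
R2 does not apply.
R3 applies: 9 − 3 = 6.
R4 applies: 6 + 1 = 7.
R5 applies (level before this adjustment is 7 ≥ 6, so +4): 7 + 4 = 11.
R6 applies (level before this adjustment is 11 < 16, so +1): 11 + 1 = 12.
R7 applies: 12 + 4 = 16.
Final offense level: 16.
Criminal history: 13 prior points → Category Moderate (11+).
Level 16 falls in the 11-19 band.
Grid: Level 11-19 × Category Moderate = 160-200 weeks.

160-200 weeks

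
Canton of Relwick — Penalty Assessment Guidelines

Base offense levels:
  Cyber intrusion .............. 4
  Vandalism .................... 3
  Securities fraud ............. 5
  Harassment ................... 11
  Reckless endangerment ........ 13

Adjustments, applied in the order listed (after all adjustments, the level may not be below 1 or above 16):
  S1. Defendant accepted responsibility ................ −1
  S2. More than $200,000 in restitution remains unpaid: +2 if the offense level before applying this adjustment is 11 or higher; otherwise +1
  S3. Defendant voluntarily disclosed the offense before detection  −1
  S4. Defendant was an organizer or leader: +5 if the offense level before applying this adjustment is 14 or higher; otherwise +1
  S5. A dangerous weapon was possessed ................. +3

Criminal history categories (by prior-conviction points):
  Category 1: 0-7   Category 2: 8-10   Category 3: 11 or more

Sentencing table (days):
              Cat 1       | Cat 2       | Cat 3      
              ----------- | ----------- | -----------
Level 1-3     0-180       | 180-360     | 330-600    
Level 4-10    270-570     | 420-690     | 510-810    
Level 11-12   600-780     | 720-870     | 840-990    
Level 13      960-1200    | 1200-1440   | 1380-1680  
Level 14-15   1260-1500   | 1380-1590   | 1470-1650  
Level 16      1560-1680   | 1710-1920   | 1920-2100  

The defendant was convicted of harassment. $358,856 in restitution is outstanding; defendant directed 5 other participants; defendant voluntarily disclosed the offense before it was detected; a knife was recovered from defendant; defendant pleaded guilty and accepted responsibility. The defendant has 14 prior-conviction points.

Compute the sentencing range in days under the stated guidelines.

1470-1650 days

Base offense level for harassment: 11.
S1 applies: 11 − 1 = 10.
S2 applies (level before this adjustment is 10 < 11, so +1): 10 + 1 = 11.
S3 applies: 11 − 1 = 10.
S4 applies (level before this adjustment is 10 < 14, so +1): 10 + 1 = 11.
S5 applies: 11 + 3 = 14.
Final offense level: 14.
Criminal history: 14 prior points → Category 3 (11+).
Level 14 falls in the 14-15 band.
Grid: Level 14-15 × Category 3 = 1470-1650 days.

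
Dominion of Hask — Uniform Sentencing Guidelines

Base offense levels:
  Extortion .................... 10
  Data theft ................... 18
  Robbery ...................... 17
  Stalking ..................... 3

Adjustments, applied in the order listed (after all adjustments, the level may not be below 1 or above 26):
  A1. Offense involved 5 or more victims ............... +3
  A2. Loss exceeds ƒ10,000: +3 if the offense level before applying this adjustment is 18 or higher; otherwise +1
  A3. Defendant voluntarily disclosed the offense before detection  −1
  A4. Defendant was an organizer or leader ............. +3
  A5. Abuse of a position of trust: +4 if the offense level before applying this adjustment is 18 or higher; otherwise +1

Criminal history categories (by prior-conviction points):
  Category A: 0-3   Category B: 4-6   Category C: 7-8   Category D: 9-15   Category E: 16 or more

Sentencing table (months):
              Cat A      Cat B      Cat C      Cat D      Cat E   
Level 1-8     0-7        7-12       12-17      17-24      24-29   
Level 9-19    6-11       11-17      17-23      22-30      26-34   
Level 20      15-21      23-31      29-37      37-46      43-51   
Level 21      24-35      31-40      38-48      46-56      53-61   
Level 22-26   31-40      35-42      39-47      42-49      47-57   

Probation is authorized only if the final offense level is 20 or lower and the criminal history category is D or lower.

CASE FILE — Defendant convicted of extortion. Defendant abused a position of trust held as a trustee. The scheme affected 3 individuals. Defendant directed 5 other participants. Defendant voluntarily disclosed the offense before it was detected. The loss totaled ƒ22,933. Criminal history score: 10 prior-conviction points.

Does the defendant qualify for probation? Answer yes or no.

Yes

Base offense level for extortion: 10.
A2 applies (level before this adjustment is 10 < 18, so +1): 10 + 1 = 11.
A3 applies: 11 − 1 = 10.
A4 applies: 10 + 3 = 13.
A5 applies (level before this adjustment is 13 < 18, so +1): 13 + 1 = 14.
Final offense level: 14.
Criminal history: 10 prior points → Category D (9-15).
Level 14 falls in the 9-19 band.
Grid: Level 9-19 × Category D = 22-30 months.
Probation check: level 14 ≤ 20 and category D ≤ D → eligible.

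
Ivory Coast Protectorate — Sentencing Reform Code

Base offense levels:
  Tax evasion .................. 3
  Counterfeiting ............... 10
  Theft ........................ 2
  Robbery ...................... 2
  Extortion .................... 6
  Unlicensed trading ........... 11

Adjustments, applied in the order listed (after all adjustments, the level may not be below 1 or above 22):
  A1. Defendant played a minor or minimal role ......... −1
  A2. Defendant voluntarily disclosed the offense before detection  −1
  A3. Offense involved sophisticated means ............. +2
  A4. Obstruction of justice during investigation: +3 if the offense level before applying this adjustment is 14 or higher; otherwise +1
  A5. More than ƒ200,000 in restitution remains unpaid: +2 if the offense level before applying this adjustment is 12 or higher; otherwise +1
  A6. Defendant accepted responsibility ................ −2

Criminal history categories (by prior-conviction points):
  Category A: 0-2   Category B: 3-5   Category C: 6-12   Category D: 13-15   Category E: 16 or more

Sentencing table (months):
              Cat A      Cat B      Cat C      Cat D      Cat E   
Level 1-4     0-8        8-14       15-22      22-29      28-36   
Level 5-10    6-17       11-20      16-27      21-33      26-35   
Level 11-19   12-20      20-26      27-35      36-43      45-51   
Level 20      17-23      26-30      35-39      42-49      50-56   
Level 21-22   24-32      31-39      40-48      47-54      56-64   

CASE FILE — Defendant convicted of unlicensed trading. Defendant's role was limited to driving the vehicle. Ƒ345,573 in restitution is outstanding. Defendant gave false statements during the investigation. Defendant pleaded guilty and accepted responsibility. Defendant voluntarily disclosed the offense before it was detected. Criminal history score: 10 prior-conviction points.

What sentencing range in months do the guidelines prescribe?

16-27 months

Base offense level for unlicensed trading: 11.
A1 applies: 11 − 1 = 10.
A2 applies: 10 − 1 = 9.
A4 applies (level before this adjustment is 9 < 14, so +1): 9 + 1 = 10.
A5 applies (level before this adjustment is 10 < 12, so +1): 10 + 1 = 11.
A6 applies: 11 − 2 = 9.
Final offense level: 9.
Criminal history: 10 prior points → Category C (6-12).
Level 9 falls in the 5-10 band.
Grid: Level 5-10 × Category C = 16-27 months.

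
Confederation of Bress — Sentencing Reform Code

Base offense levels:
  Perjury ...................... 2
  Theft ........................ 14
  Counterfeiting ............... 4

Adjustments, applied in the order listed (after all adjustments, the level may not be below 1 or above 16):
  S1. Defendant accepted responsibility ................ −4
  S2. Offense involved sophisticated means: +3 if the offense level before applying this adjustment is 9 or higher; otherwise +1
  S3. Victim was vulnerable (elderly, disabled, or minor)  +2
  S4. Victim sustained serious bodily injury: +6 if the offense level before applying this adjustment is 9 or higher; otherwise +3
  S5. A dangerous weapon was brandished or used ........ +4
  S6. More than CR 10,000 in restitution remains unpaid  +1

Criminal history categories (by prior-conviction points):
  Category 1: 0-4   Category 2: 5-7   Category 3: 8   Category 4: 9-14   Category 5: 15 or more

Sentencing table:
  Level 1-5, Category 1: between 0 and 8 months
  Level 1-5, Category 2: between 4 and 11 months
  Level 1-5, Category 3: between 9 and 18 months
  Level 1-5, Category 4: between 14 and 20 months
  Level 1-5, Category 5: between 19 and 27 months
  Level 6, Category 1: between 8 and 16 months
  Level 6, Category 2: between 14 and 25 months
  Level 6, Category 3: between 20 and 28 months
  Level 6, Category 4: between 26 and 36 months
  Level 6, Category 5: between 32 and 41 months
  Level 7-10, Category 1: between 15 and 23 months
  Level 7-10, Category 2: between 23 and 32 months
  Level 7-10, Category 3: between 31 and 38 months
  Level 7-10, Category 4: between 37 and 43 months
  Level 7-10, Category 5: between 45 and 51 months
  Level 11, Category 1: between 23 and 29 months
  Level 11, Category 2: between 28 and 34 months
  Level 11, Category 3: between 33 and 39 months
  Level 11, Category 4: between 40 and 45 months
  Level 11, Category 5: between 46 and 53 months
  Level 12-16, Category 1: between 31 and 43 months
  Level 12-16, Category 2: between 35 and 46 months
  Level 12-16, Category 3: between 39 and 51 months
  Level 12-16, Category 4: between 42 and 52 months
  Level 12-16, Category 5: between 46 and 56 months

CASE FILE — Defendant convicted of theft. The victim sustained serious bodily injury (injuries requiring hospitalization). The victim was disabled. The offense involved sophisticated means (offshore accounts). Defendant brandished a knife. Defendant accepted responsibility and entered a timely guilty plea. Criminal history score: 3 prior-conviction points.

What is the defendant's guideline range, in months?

31-43 months

Base offense level for theft: 14.
S1 applies: 14 − 4 = 10.
S2 applies (level before this adjustment is 10 ≥ 9, so +3): 10 + 3 = 13.
S3 applies: 13 + 2 = 15.
S4 applies (level before this adjustment is 15 ≥ 9, so +6): 15 + 6 = 21.
S5 applies: 21 + 4 = 25.
Level 25 exceeds the maximum of 16; capped at 16.
Final offense level: 16.
Criminal history: 3 prior points → Category 1 (0-4).
Level 16 falls in the 12-16 band.
Grid: Level 12-16 × Category 1 = 31-43 months.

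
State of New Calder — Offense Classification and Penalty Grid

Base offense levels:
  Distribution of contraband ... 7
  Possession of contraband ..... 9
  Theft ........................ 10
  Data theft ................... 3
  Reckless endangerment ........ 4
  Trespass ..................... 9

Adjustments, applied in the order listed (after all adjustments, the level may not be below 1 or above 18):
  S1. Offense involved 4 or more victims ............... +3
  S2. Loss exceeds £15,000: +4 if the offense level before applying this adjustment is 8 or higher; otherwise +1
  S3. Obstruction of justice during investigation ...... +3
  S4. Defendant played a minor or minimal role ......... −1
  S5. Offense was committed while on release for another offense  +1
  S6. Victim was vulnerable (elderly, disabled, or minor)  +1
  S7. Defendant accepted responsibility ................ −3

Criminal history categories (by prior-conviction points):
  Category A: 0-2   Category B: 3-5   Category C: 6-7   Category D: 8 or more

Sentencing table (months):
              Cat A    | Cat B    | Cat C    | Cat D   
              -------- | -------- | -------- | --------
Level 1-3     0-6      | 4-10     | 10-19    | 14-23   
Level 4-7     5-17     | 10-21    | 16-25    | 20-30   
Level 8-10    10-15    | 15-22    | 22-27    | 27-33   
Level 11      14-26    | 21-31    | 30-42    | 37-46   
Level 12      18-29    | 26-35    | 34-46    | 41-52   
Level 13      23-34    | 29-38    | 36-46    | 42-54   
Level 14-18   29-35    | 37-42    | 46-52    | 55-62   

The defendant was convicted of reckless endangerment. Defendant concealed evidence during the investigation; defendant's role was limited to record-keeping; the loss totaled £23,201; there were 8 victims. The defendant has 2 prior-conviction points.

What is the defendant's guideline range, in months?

Base offense level for reckless endangerment: 4.
S1 applies: 4 + 3 = 7.
S2 applies (level before this adjustment is 7 < 8, so +1): 7 + 1 = 8.
S3 applies: 8 + 3 = 11.
S4 applies: 11 − 1 = 10.
S5 does not apply.
Final offense level: 10.
Criminal history: 2 prior points → Category A (0-2).
Level 10 falls in the 8-10 band.
Grid: Level 8-10 × Category A = 10-15 months.

10-15 months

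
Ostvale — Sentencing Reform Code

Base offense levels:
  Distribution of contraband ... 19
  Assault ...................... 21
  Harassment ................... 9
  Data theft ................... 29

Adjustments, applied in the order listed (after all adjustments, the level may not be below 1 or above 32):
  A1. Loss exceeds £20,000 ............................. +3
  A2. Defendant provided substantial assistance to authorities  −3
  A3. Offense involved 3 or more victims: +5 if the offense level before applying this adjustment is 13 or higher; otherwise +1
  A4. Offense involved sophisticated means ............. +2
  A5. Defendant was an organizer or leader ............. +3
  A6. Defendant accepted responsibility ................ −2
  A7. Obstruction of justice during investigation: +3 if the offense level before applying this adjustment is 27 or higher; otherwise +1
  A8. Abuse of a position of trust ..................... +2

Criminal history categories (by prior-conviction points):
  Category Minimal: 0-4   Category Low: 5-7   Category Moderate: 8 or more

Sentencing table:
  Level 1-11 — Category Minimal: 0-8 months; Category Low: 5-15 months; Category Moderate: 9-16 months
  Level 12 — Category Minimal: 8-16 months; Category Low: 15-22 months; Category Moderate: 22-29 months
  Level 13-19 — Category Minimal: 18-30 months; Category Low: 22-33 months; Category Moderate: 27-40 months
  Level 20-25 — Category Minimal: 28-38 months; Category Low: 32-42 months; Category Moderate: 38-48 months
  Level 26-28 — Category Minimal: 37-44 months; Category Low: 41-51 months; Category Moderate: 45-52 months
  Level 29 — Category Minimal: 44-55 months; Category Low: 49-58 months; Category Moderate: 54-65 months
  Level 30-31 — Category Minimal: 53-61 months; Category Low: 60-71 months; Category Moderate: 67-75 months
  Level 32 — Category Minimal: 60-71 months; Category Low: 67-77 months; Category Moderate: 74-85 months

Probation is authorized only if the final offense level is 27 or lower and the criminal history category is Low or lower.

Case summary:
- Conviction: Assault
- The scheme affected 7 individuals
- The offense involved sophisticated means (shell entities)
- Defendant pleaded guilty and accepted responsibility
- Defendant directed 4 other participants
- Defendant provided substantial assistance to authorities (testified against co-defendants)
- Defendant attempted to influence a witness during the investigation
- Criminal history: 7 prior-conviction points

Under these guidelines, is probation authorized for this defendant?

Yes

Base offense level for assault: 21.
A1 does not apply.
A2 applies: 21 − 3 = 18.
A3 applies (level before this adjustment is 18 ≥ 13, so +5): 18 + 5 = 23.
A4 applies: 23 + 2 = 25.
A5 applies: 25 + 3 = 28.
A6 applies: 28 − 2 = 26.
A7 applies (level before this adjustment is 26 < 27, so +1): 26 + 1 = 27.
Final offense level: 27.
Criminal history: 7 prior points → Category Low (5-7).
Level 27 falls in the 26-28 band.
Grid: Level 26-28 × Category Low = 41-51 months.
Probation check: level 27 ≤ 27 and category Low ≤ Low → eligible.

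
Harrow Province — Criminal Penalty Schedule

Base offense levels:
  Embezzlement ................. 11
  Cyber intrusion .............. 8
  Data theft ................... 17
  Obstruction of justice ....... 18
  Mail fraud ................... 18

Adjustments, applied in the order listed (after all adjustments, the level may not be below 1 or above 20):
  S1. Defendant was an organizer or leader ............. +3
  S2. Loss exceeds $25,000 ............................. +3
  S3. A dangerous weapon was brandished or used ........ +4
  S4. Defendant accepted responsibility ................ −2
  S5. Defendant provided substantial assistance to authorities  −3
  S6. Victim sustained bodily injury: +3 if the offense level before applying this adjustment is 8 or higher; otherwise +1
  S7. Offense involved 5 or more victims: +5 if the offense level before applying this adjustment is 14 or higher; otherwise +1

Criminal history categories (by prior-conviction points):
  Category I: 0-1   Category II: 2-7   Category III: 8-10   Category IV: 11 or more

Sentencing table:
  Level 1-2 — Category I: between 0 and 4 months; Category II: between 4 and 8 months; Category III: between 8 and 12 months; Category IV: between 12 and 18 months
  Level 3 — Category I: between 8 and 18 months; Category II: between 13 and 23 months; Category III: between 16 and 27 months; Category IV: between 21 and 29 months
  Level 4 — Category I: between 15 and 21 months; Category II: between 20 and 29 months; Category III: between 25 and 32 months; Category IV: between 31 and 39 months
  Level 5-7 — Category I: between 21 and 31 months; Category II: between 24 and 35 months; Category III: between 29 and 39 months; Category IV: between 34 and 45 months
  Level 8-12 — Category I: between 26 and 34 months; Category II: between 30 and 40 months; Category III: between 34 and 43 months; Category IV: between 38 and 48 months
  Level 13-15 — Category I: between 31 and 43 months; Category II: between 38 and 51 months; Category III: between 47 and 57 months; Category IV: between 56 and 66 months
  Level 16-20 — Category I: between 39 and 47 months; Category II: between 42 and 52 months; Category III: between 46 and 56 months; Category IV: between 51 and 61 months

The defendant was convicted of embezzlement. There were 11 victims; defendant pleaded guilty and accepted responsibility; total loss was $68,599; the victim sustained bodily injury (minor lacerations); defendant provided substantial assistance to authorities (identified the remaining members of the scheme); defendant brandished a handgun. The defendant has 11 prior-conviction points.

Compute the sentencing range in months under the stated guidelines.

51-61 months

Base offense level for embezzlement: 11.
S2 applies: 11 + 3 = 14.
S3 applies: 14 + 4 = 18.
S4 applies: 18 − 2 = 16.
S5 applies: 16 − 3 = 13.
S6 applies (level before this adjustment is 13 ≥ 8, so +3): 13 + 3 = 16.
S7 applies (level before this adjustment is 16 ≥ 14, so +5): 16 + 5 = 21.
Level 21 exceeds the maximum of 20; capped at 20.
Final offense level: 20.
Criminal history: 11 prior points → Category IV (11+).
Level 20 falls in the 16-20 band.
Grid: Level 16-20 × Category IV = 51-61 months.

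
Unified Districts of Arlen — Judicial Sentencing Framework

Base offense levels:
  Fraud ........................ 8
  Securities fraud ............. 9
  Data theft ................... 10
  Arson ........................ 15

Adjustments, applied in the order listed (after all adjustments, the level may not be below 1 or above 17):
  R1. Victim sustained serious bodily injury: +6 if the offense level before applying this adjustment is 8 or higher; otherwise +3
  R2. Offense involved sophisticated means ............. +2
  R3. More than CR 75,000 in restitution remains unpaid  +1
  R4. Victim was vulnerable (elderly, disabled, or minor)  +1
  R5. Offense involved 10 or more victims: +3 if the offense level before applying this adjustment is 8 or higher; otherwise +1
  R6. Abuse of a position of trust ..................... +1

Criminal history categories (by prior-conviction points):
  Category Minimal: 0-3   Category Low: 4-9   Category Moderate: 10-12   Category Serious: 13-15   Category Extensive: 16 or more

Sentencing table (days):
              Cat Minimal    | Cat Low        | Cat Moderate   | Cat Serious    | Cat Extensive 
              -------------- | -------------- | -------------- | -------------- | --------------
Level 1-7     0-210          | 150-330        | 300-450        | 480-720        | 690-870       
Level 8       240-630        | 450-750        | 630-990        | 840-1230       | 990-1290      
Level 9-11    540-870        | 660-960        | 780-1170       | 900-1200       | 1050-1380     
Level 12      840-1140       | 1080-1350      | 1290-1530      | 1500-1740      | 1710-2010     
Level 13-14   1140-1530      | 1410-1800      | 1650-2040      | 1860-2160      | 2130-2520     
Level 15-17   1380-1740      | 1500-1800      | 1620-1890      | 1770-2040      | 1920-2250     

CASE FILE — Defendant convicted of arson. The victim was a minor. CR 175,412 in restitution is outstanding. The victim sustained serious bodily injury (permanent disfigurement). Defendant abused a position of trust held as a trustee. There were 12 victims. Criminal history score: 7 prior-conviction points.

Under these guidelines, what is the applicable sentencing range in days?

Base offense level for arson: 15.
R1 applies (level before this adjustment is 15 ≥ 8, so +6): 15 + 6 = 21.
R2 does not apply.
R3 applies: 21 + 1 = 22.
R4 applies: 22 + 1 = 23.
R5 applies (level before this adjustment is 23 ≥ 8, so +3): 23 + 3 = 26.
R6 applies: 26 + 1 = 27.
Level 27 exceeds the maximum of 17; capped at 17.
Final offense level: 17.
Criminal history: 7 prior points → Category Low (4-9).
Level 17 falls in the 15-17 band.
Grid: Level 15-17 × Category Low = 1500-1800 days.

1500-1800 days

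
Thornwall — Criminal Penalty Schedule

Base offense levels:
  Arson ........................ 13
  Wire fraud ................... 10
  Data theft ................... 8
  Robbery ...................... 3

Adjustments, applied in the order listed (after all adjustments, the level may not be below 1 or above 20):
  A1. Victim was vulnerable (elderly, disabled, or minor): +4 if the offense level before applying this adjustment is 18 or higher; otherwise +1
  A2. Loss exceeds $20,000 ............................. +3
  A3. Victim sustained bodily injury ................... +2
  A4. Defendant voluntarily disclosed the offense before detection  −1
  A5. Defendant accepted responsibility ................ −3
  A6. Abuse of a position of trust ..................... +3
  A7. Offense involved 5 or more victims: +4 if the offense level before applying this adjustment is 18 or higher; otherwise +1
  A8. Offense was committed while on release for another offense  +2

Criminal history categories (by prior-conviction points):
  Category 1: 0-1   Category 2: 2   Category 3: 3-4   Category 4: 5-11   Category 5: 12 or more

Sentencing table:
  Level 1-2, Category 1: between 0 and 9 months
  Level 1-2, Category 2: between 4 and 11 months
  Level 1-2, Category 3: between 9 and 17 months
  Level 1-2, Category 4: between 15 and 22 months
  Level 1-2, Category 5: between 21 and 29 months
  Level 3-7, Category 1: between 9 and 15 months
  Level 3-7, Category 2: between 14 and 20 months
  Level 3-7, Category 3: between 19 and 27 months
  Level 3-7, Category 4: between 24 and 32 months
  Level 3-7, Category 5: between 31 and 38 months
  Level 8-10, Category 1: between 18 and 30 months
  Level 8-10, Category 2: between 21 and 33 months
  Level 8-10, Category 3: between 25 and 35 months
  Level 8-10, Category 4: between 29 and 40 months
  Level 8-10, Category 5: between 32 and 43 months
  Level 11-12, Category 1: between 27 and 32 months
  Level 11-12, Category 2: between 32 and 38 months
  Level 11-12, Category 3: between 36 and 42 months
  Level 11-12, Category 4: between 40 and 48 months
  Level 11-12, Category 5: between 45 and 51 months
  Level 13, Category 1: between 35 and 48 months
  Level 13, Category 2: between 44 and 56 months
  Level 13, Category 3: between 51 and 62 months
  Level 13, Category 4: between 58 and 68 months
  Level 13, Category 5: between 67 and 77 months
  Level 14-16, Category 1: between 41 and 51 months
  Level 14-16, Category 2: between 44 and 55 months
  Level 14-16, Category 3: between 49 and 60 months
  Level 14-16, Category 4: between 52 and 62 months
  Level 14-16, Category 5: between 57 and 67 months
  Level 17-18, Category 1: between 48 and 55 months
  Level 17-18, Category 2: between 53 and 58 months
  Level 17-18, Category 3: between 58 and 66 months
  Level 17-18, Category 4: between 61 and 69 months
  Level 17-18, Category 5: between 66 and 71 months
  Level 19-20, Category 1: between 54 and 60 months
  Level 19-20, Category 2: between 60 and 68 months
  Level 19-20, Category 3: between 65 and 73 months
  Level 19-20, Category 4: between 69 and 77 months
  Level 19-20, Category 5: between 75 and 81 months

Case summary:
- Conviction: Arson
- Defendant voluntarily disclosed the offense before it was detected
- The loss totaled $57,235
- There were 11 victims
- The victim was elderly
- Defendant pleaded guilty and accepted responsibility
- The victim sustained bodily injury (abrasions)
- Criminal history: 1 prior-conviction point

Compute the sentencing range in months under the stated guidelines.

41-51 months

Base offense level for arson: 13.
A1 applies (level before this adjustment is 13 < 18, so +1): 13 + 1 = 14.
A2 applies: 14 + 3 = 17.
A3 applies: 17 + 2 = 19.
A4 applies: 19 − 1 = 18.
A5 applies: 18 − 3 = 15.
A7 applies (level before this adjustment is 15 < 18, so +1): 15 + 1 = 16.
A8 does not apply.
Final offense level: 16.
Criminal history: 1 prior point → Category 1 (0-1).
Level 16 falls in the 14-16 band.
Grid: Level 14-16 × Category 1 = 41-51 months.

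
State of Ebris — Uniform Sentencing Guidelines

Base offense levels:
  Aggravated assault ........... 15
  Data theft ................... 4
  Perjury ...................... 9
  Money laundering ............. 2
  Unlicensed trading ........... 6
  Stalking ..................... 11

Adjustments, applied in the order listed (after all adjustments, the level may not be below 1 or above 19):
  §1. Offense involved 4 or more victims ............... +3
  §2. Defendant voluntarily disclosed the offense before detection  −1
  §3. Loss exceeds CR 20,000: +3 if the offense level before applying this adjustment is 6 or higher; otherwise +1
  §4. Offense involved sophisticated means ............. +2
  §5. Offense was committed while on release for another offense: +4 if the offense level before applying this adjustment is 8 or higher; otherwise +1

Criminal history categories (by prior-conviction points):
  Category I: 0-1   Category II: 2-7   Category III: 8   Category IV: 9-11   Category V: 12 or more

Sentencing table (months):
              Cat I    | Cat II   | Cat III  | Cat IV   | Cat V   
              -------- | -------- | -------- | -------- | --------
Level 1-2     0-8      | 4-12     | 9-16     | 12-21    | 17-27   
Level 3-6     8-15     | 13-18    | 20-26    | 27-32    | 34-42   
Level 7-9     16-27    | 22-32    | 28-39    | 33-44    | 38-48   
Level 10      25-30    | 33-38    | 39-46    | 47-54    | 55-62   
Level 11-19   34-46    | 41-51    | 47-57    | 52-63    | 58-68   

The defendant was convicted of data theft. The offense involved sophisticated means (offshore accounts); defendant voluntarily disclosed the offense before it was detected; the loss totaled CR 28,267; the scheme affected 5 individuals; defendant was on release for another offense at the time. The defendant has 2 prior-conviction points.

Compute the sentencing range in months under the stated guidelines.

41-51 months

Base offense level for data theft: 4.
§1 applies: 4 + 3 = 7.
§2 applies: 7 − 1 = 6.
§3 applies (level before this adjustment is 6 ≥ 6, so +3): 6 + 3 = 9.
§4 applies: 9 + 2 = 11.
§5 applies (level before this adjustment is 11 ≥ 8, so +4): 11 + 4 = 15.
Final offense level: 15.
Criminal history: 2 prior points → Category II (2-7).
Level 15 falls in the 11-19 band.
Grid: Level 11-19 × Category II = 41-51 months.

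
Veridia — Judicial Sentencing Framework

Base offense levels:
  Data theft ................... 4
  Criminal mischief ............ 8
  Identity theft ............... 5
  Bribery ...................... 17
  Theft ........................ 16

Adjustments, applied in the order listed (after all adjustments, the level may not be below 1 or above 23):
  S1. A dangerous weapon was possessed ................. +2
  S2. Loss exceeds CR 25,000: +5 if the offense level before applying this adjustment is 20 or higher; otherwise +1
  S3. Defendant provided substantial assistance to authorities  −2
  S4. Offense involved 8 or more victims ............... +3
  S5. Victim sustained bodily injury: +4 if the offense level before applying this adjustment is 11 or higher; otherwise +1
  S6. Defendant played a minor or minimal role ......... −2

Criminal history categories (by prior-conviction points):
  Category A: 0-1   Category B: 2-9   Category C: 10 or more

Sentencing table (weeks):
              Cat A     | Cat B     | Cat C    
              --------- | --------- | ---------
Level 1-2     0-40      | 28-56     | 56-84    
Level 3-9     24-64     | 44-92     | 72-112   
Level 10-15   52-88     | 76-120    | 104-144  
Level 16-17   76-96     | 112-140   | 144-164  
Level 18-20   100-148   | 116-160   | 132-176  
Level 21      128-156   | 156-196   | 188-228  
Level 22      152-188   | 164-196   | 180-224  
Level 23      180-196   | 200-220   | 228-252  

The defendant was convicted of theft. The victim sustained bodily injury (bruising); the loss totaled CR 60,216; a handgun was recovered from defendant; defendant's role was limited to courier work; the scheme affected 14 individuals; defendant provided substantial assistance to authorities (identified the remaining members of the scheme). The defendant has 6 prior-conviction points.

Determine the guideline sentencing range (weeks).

Base offense level for theft: 16.
S1 applies: 16 + 2 = 18.
S2 applies (level before this adjustment is 18 < 20, so +1): 18 + 1 = 19.
S3 applies: 19 − 2 = 17.
S4 applies: 17 + 3 = 20.
S5 applies (level before this adjustment is 20 ≥ 11, so +4): 20 + 4 = 24.
S6 applies: 24 − 2 = 22.
Final offense level: 22.
Criminal history: 6 prior points → Category B (2-9).
Level 22 falls in the 22 band.
Grid: Level 22 × Category B = 164-196 weeks.

164-196 weeks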